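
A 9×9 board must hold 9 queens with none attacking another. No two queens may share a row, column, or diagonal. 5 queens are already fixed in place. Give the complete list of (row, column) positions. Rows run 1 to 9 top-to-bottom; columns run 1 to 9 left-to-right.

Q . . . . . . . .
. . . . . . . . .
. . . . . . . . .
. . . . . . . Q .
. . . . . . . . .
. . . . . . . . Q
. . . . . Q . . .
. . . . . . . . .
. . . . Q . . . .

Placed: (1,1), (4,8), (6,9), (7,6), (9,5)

(1,1) (2,7) (3,4) (4,8) (5,3) (6,9) (7,6) (8,2) (9,5)

Row 2: attacked by (1,1)→{1,2}; (4,8)→{6,8}; (6,9)→{5,9}; (7,6)→{1,6}; (9,5)→{5}. Safe: 3, 4, 7. Place at column 7.
Row 3: attacked by (1,1)→{1,3}; (2,7)→{6,7,8}; (4,8)→{7,8,9}; (6,9)→{6,9}; (7,6)→{2,6}; (9,5)→{5}. Safe: 4. Place at column 4.
Row 5: attacked by (1,1)→{1,5}; (2,7)→{4,7}; (3,4)→{2,4,6}; (4,8)→{7,8,9}; (6,9)→{8,9}; (7,6)→{4,6,8}; (9,5)→{1,5,9}. Safe: 3. Place at column 3.
Row 8: attacked by (1,1)→{1,8}; (2,7)→{1,7}; (3,4)→{4,9}; (4,8)→{4,8}; (5,3)→{3,6}; (6,9)→{7,9}; (7,6)→{5,6,7}; (9,5)→{4,5,6}. Safe: 2. Place at column 2.
Columns [1, 7, 4, 8, 3, 9, 6, 2, 5], r−c [0, -5, -1, -4, 2, -3, 1, 6, 4], r+c [2, 9, 7, 12, 8, 15, 13, 10, 14] are all distinct, so no two queens attack.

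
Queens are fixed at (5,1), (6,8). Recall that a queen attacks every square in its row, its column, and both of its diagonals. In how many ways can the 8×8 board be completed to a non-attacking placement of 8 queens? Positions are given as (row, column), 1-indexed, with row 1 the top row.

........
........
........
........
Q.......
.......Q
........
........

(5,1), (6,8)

Branch on row 1: col 2 → 1; col 4 → 1; col 6 → 1; col 7 → 0.
Sum: 1 + 1 + 1 + 0 = 3.

3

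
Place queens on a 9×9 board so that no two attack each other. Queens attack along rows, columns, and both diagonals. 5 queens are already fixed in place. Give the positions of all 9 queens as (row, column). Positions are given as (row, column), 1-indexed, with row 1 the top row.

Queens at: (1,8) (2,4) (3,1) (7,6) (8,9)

Row 4: attacked by (1,8)→{5,8}; (2,4)→{2,4,6}; (3,1)→{1,2}; (7,6)→{3,6,9}; (8,9)→{5,9}. Safe: 7. Place at column 7.
Row 5: attacked by (1,8)→{4,8}; (2,4)→{1,4,7}; (3,1)→{1,3}; (4,7)→{6,7,8}; (7,6)→{4,6,8}; (8,9)→{6,9}. Safe: 2, 5. Place at column 5.
Row 6: attacked by (1,8)→{3,8}; (2,4)→{4,8}; (3,1)→{1,4}; (4,7)→{5,7,9}; (5,5)→{4,5,6}; (7,6)→{5,6,7}; (8,9)→{7,9}. Safe: 2. Place at column 2.
Row 9: attacked by (1,8)→{8}; (2,4)→{4}; (3,1)→{1,7}; (4,7)→{2,7}; (5,5)→{1,5,9}; (6,2)→{2,5}; (7,6)→{4,6,8}; (8,9)→{8,9}. Safe: 3. Place at column 3.
Columns [8, 4, 1, 7, 5, 2, 6, 9, 3], r−c [-7, -2, 2, -3, 0, 4, 1, -1, 6], r+c [9, 6, 4, 11, 10, 8, 13, 17, 12] are all distinct, so no two queens attack.

(1,8) (2,4) (3,1) (4,7) (5,5) (6,2) (7,6) (8,9) (9,3)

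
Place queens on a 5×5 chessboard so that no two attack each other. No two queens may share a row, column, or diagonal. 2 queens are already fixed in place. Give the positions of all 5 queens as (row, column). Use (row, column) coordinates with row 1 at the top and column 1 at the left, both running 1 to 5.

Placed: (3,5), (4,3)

(1,4) (2,2) (3,5) (4,3) (5,1)

Row 1: attacked by (3,5)→{3,5}; (4,3)→{3}. Safe: 1, 2, 4. Place at column 4.
Row 2: attacked by (1,4)→{3,4,5}; (3,5)→{4,5}; (4,3)→{1,3,5}. Safe: 2. Place at column 2.
Row 5: attacked by (1,4)→{4}; (2,2)→{2,5}; (3,5)→{3,5}; (4,3)→{2,3,4}. Safe: 1. Place at column 1.
Columns [4, 2, 5, 3, 1], r−c [-3, 0, -2, 1, 4], r+c [5, 4, 8, 7, 6] are all distinct, so no two queens attack.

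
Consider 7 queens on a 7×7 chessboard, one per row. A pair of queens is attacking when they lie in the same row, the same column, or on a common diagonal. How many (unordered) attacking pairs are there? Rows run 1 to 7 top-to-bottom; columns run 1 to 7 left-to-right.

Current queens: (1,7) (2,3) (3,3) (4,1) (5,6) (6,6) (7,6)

7

Same column: (2,3)–(3,3) (column 3); (5,6)–(6,6) (column 6); (5,6)–(7,6) (column 6); (6,6)–(7,6) (column 6).
Same diagonal: (2,3)–(4,1) (|2−4| = |3−1| = 2); (2,3)–(5,6) (|2−5| = |3−6| = 3); (3,3)–(6,6) (|3−6| = |3−6| = 3).
Total attacking pairs: 7.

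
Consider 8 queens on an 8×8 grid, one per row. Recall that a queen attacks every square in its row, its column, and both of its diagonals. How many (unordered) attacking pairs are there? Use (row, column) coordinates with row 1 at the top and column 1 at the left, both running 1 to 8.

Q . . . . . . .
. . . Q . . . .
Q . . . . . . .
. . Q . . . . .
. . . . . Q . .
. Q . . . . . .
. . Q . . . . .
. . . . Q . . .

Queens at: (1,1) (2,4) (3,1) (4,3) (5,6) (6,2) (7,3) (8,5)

Same column: (1,1)–(3,1) (column 1); (4,3)–(7,3) (column 3).
Same diagonal: (6,2)–(7,3) (|6−7| = |2−3| = 1).
Total attacking pairs: 3.

3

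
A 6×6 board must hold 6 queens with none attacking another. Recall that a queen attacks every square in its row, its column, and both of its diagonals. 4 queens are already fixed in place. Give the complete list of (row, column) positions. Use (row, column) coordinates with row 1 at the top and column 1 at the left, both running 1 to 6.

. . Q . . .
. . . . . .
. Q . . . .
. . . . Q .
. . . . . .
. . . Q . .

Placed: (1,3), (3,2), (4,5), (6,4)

Row 2: attacked by (1,3)→{2,3,4}; (3,2)→{1,2,3}; (4,5)→{3,5}; (6,4)→{4}. Safe: 6. Place at column 6.
Row 5: attacked by (1,3)→{3}; (2,6)→{3,6}; (3,2)→{2,4}; (4,5)→{4,5,6}; (6,4)→{3,4,5}. Safe: 1. Place at column 1.
Columns [3, 6, 2, 5, 1, 4], r−c [-2, -4, 1, -1, 4, 2], r+c [4, 8, 5, 9, 6, 10] are all distinct, so no two queens attack.

(1,3) (2,6) (3,2) (4,5) (5,1) (6,4)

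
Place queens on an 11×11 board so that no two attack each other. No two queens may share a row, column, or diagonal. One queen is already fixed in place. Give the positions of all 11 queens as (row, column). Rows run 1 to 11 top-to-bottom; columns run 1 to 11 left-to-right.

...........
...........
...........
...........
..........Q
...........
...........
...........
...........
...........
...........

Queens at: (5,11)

(1,8) (2,10) (3,3) (4,1) (5,11) (6,4) (7,6) (8,9) (9,2) (10,5) (11,7)

Row 1: attacked by (5,11)→{7,11}. Safe: 1, 2, 3, 4, 5, 6, 8, 9, 10. Place at column 8.
Row 2: attacked by (1,8)→{7,8,9}; (5,11)→{8,11}. Safe: 1, 2, 3, 4, 5, 6, 10. Place at column 10.
Row 3: attacked by (1,8)→{6,8,10}; (2,10)→{9,10,11}; (5,11)→{9,11}. Safe: 1, 2, 3, 4, 5, 7. Place at column 3.
Row 4: attacked by (1,8)→{5,8,11}; (2,10)→{8,10}; (3,3)→{2,3,4}; (5,11)→{10,11}. Safe: 1, 6, 7, 9. Place at column 1.
Row 6: attacked by (1,8)→{3,8}; (2,10)→{6,10}; (3,3)→{3,6}; (4,1)→{1,3}; (5,11)→{10,11}. Safe: 2, 4, 5, 7, 9. Place at column 4.
Row 7: attacked by (1,8)→{2,8}; (2,10)→{5,10}; (3,3)→{3,7}; (4,1)→{1,4}; (5,11)→{9,11}; (6,4)→{3,4,5}. Safe: 6. Place at column 6.
Row 8: attacked by (1,8)→{1,8}; (2,10)→{4,10}; (3,3)→{3,8}; (4,1)→{1,5}; (5,11)→{8,11}; (6,4)→{2,4,6}; (7,6)→{5,6,7}. Safe: 9. Place at column 9.
Row 9: attacked by (1,8)→{8}; (2,10)→{3,10}; (3,3)→{3,9}; (4,1)→{1,6}; (5,11)→{7,11}; (6,4)→{1,4,7}; (7,6)→{4,6,8}; (8,9)→{8,9,10}. Safe: 2, 5. Place at column 2.
Row 10: attacked by (1,8)→{8}; (2,10)→{2,10}; (3,3)→{3,10}; (4,1)→{1,7}; (5,11)→{6,11}; (6,4)→{4,8}; (7,6)→{3,6,9}; (8,9)→{7,9,11}; (9,2)→{1,2,3}. Safe: 5. Place at column 5.
Row 11: attacked by (1,8)→{8}; (2,10)→{1,10}; (3,3)→{3,11}; (4,1)→{1,8}; (5,11)→{5,11}; (6,4)→{4,9}; (7,6)→{2,6,10}; (8,9)→{6,9}; (9,2)→{2,4}; (10,5)→{4,5,6}. Safe: 7. Place at column 7.
Columns [8, 10, 3, 1, 11, 4, 6, 9, 2, 5, 7], r−c [-7, -8, 0, 3, -6, 2, 1, -1, 7, 5, 4], r+c [9, 12, 6, 5, 16, 10, 13, 17, 11, 15, 18] are all distinct, so no two queens attack.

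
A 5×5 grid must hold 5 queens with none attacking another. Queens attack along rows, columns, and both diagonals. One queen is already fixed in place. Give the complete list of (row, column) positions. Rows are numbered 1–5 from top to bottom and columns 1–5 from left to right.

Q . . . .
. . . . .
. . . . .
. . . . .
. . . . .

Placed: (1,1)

(1,1) (2,3) (3,5) (4,2) (5,4)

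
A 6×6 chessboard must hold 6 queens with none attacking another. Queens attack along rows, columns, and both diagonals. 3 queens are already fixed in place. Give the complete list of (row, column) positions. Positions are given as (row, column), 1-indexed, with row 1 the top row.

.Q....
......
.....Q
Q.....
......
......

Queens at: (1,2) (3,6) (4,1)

(1,2) (2,4) (3,6) (4,1) (5,3) (6,5)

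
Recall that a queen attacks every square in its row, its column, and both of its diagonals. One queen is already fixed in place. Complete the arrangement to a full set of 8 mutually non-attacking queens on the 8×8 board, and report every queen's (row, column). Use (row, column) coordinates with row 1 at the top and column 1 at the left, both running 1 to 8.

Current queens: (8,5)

(1,8) (2,4) (3,1) (4,3) (5,6) (6,2) (7,7) (8,5)

Row 1: attacked by (8,5)→{5}. Safe: 1, 2, 3, 4, 6, 7, 8. Place at column 8.
Row 2: attacked by (1,8)→{7,8}; (8,5)→{5}. Safe: 1, 2, 3, 4, 6. Place at column 4.
Row 3: attacked by (1,8)→{6,8}; (2,4)→{3,4,5}; (8,5)→{5}. Safe: 1, 2, 7. Place at column 1.
Row 4: attacked by (1,8)→{5,8}; (2,4)→{2,4,6}; (3,1)→{1,2}; (8,5)→{1,5}. Safe: 3, 7. Place at column 3.
Row 5: attacked by (1,8)→{4,8}; (2,4)→{1,4,7}; (3,1)→{1,3}; (4,3)→{2,3,4}; (8,5)→{2,5,8}. Safe: 6. Place at column 6.
Row 6: attacked by (1,8)→{3,8}; (2,4)→{4,8}; (3,1)→{1,4}; (4,3)→{1,3,5}; (5,6)→{5,6,7}; (8,5)→{3,5,7}. Safe: 2. Place at column 2.
Row 7: attacked by (1,8)→{2,8}; (2,4)→{4}; (3,1)→{1,5}; (4,3)→{3,6}; (5,6)→{4,6,8}; (6,2)→{1,2,3}; (8,5)→{4,5,6}. Safe: 7. Place at column 7.
Columns [8, 4, 1, 3, 6, 2, 7, 5], r−c [-7, -2, 2, 1, -1, 4, 0, 3], r+c [9, 6, 4, 7, 11, 8, 14, 13] are all distinct, so no two queens attack.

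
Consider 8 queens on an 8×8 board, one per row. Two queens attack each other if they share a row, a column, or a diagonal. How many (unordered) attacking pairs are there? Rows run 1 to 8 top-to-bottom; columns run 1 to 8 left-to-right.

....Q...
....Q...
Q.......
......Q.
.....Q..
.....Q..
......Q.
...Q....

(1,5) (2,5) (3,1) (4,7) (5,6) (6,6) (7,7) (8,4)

Same column: (1,5)–(2,5) (column 5); (4,7)–(7,7) (column 7); (5,6)–(6,6) (column 6).
Same diagonal: (2,5)–(4,7) (|2−4| = |5−7| = 2); (4,7)–(5,6) (|4−5| = |7−6| = 1); (6,6)–(7,7) (|6−7| = |6−7| = 1); (6,6)–(8,4) (|6−8| = |6−4| = 2).
Total attacking pairs: 7.

7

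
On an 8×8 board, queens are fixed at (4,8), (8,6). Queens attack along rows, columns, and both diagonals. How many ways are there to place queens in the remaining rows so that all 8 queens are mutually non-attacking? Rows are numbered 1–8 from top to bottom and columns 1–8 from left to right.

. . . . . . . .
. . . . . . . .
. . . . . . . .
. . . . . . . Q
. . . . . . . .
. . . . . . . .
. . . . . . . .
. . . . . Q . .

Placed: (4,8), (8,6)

4

Branch on row 1: col 1 → 0; col 2 → 0; col 3 → 2; col 4 → 2; col 7 → 0.
Sum: 0 + 0 + 2 + 2 + 0 = 4.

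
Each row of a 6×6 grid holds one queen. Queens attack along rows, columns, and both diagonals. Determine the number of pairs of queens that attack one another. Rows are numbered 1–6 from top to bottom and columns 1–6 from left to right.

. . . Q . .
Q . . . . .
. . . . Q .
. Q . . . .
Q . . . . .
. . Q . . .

Same column: (2,1)–(5,1) (column 1).
Same diagonal: (4,2)–(5,1) (|4−5| = |2−1| = 1).
Total attacking pairs: 2.

2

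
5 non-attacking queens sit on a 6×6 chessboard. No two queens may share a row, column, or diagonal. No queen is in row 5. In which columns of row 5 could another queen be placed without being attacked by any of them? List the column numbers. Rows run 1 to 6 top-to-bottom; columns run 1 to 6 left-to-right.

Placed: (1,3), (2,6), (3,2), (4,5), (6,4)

(1,3) attacks row 5 at column 3.
(2,6) attacks row 5 at column 6 and diagonals 3.
(3,2) attacks row 5 at column 2 and diagonals 4.
(4,5) attacks row 5 at column 5 and diagonals 4, 6.
(6,4) attacks row 5 at column 4 and diagonals 3, 5.
Attacked columns: {2, 3, 4, 5, 6}. Safe: {1}.

columns 1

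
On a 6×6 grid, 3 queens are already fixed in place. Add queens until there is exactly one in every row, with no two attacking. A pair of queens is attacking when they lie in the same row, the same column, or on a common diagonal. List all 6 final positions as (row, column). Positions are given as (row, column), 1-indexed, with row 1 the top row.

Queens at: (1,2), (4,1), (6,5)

(1,2) (2,4) (3,6) (4,1) (5,3) (6,5)

Row 2: attacked by (1,2)→{1,2,3}; (4,1)→{1,3}; (6,5)→{1,5}. Safe: 4, 6. Place at column 4.
Row 3: attacked by (1,2)→{2,4}; (2,4)→{3,4,5}; (4,1)→{1,2}; (6,5)→{2,5}. Safe: 6. Place at column 6.
Row 5: attacked by (1,2)→{2,6}; (2,4)→{1,4}; (3,6)→{4,6}; (4,1)→{1,2}; (6,5)→{4,5,6}. Safe: 3. Place at column 3.
Columns [2, 4, 6, 1, 3, 5], r−c [-1, -2, -3, 3, 2, 1], r+c [3, 6, 9, 5, 8, 11] are all distinct, so no two queens attack.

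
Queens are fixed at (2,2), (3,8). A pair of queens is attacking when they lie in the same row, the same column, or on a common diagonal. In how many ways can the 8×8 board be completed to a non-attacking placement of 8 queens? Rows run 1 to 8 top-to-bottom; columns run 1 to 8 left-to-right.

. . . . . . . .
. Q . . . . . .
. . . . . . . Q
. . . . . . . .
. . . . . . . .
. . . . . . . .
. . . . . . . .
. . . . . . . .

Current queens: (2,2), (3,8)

3

Branch on row 1: col 4 → 2; col 5 → 1; col 7 → 0.
Sum: 2 + 1 + 0 = 3.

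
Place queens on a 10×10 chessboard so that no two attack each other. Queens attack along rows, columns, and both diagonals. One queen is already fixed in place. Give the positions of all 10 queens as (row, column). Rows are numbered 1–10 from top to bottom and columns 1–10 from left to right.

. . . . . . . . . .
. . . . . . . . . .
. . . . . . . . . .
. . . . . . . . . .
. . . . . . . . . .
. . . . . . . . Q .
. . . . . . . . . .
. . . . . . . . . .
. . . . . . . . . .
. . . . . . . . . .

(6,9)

Row 1: attacked by (6,9)→{4,9}. Safe: 1, 2, 3, 5, 6, 7, 8, 10. Place at column 6.
Row 2: attacked by (1,6)→{5,6,7}; (6,9)→{5,9}. Safe: 1, 2, 3, 4, 8, 10. Place at column 2.
Row 3: attacked by (1,6)→{4,6,8}; (2,2)→{1,2,3}; (6,9)→{6,9}. Safe: 5, 7, 10. Place at column 7.
Row 4: attacked by (1,6)→{3,6,9}; (2,2)→{2,4}; (3,7)→{6,7,8}; (6,9)→{7,9}. Safe: 1, 5, 10. Place at column 5.
Row 5: attacked by (1,6)→{2,6,10}; (2,2)→{2,5}; (3,7)→{5,7,9}; (4,5)→{4,5,6}; (6,9)→{8,9,10}. Safe: 1, 3. Place at column 1.
Row 7: attacked by (1,6)→{6}; (2,2)→{2,7}; (3,7)→{3,7}; (4,5)→{2,5,8}; (5,1)→{1,3}; (6,9)→{8,9,10}. Safe: 4. Place at column 4.
Row 8: attacked by (1,6)→{6}; (2,2)→{2,8}; (3,7)→{2,7}; (4,5)→{1,5,9}; (5,1)→{1,4}; (6,9)→{7,9}; (7,4)→{3,4,5}. Safe: 10. Place at column 10.
Row 9: attacked by (1,6)→{6}; (2,2)→{2,9}; (3,7)→{1,7}; (4,5)→{5,10}; (5,1)→{1,5}; (6,9)→{6,9}; (7,4)→{2,4,6}; (8,10)→{9,10}. Safe: 3, 8. Place at column 8.
Row 10: attacked by (1,6)→{6}; (2,2)→{2,10}; (3,7)→{7}; (4,5)→{5}; (5,1)→{1,6}; (6,9)→{5,9}; (7,4)→{1,4,7}; (8,10)→{8,10}; (9,8)→{7,8,9}. Safe: 3. Place at column 3.
Columns [6, 2, 7, 5, 1, 9, 4, 10, 8, 3], r−c [-5, 0, -4, -1, 4, -3, 3, -2, 1, 7], r+c [7, 4, 10, 9, 6, 15, 11, 18, 17, 13] are all distinct, so no two queens attack.

(1,6) (2,2) (3,7) (4,5) (5,1) (6,9) (7,4) (8,10) (9,8) (10,3)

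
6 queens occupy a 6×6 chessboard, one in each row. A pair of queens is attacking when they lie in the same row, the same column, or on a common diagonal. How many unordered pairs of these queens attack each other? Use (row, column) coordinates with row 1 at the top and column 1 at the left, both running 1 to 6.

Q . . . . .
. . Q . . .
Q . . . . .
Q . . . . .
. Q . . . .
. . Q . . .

8

Same column: (1,1)–(3,1) (column 1); (1,1)–(4,1) (column 1); (2,3)–(6,3) (column 3); (3,1)–(4,1) (column 1).
Same diagonal: (2,3)–(4,1) (|2−4| = |3−1| = 2); (4,1)–(5,2) (|4−5| = |1−2| = 1); (4,1)–(6,3) (|4−6| = |1−3| = 2); (5,2)–(6,3) (|5−6| = |2−3| = 1).
Total attacking pairs: 8.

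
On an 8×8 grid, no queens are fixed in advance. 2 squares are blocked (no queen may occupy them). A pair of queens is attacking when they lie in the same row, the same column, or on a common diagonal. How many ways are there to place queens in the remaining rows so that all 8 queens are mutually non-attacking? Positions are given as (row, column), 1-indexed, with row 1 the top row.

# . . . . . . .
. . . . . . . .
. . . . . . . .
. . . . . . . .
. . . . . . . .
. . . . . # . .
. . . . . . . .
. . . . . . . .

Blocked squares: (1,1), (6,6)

84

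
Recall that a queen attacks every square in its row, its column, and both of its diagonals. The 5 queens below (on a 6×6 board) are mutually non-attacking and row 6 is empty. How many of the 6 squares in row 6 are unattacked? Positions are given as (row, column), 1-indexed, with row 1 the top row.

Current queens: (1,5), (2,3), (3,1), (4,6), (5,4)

1

(1,5) attacks row 6 at column 5.
(2,3) attacks row 6 at column 3.
(3,1) attacks row 6 at column 1 and diagonals 4.
(4,6) attacks row 6 at column 6 and diagonals 4.
(5,4) attacks row 6 at column 4 and diagonals 3, 5.
Attacked columns: {1, 3, 4, 5, 6}. Safe: {2}.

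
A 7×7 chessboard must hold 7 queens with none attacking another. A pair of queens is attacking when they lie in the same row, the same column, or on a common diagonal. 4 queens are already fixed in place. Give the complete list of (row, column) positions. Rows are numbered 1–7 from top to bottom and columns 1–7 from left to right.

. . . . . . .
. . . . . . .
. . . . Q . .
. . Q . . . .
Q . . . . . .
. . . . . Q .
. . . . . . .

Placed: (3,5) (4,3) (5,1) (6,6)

Row 1: attacked by (3,5)→{3,5,7}; (4,3)→{3,6}; (5,1)→{1,5}; (6,6)→{1,6}. Safe: 2, 4. Place at column 2.
Row 2: attacked by (1,2)→{1,2,3}; (3,5)→{4,5,6}; (4,3)→{1,3,5}; (5,1)→{1,4}; (6,6)→{2,6}. Safe: 7. Place at column 7.
Row 7: attacked by (1,2)→{2}; (2,7)→{2,7}; (3,5)→{1,5}; (4,3)→{3,6}; (5,1)→{1,3}; (6,6)→{5,6,7}. Safe: 4. Place at column 4.
Columns [2, 7, 5, 3, 1, 6, 4], r−c [-1, -5, -2, 1, 4, 0, 3], r+c [3, 9, 8, 7, 6, 12, 11] are all distinct, so no two queens attack.

(1,2) (2,7) (3,5) (4,3) (5,1) (6,6) (7,4)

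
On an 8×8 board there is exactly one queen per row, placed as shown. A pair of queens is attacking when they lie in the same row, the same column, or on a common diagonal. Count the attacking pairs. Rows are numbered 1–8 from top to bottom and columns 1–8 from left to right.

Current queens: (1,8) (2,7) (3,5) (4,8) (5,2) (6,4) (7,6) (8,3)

2

Same column: (1,8)–(4,8) (column 8).
Same diagonal: (1,8)–(2,7) (|1−2| = |8−7| = 1).
Total attacking pairs: 2.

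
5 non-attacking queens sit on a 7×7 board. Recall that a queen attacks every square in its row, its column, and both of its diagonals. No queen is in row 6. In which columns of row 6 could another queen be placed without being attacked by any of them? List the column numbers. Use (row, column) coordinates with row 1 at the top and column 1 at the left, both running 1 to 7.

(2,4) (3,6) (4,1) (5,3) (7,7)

columns 5

(2,4) attacks row 6 at column 4.
(3,6) attacks row 6 at column 6 and diagonals 3.
(4,1) attacks row 6 at column 1 and diagonals 3.
(5,3) attacks row 6 at column 3 and diagonals 2, 4.
(7,7) attacks row 6 at column 7 and diagonals 6.
Attacked columns: {1, 2, 3, 4, 6, 7}. Safe: {5}.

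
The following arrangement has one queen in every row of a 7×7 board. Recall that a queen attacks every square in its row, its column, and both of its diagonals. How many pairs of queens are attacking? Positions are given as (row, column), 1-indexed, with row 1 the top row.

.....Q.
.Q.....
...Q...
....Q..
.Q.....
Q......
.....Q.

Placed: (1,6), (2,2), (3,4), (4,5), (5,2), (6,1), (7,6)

9

Same column: (1,6)–(7,6) (column 6); (2,2)–(5,2) (column 2).
Same diagonal: (1,6)–(3,4) (|1−3| = |6−4| = 2); (1,6)–(5,2) (|1−5| = |6−2| = 4); (1,6)–(6,1) (|1−6| = |6−1| = 5); (3,4)–(4,5) (|3−4| = |4−5| = 1); (3,4)–(5,2) (|3−5| = |4−2| = 2); (3,4)–(6,1) (|3−6| = |4−1| = 3); (5,2)–(6,1) (|5−6| = |2−1| = 1).
Total attacking pairs: 9.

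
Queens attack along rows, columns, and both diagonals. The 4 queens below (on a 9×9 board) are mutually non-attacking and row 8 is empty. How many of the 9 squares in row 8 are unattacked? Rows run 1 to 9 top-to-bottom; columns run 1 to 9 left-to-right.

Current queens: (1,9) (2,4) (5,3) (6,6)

3

(1,9) attacks row 8 at column 9 and diagonals 2.
(2,4) attacks row 8 at column 4.
(5,3) attacks row 8 at column 3 and diagonals 6.
(6,6) attacks row 8 at column 6 and diagonals 4, 8.
Attacked columns: {2, 3, 4, 6, 8, 9}. Safe: {1, 5, 7}.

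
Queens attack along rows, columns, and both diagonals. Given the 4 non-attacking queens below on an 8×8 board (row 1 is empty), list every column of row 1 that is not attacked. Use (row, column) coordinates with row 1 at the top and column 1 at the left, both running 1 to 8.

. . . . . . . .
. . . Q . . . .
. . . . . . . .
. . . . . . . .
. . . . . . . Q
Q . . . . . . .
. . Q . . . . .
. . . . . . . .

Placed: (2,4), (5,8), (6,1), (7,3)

columns 2, 7

(2,4) attacks row 1 at column 4 and diagonals 3, 5.
(5,8) attacks row 1 at column 8 and diagonals 4.
(6,1) attacks row 1 at column 1 and diagonals 6.
(7,3) attacks row 1 at column 3.
Attacked columns: {1, 3, 4, 5, 6, 8}. Safe: {2, 7}.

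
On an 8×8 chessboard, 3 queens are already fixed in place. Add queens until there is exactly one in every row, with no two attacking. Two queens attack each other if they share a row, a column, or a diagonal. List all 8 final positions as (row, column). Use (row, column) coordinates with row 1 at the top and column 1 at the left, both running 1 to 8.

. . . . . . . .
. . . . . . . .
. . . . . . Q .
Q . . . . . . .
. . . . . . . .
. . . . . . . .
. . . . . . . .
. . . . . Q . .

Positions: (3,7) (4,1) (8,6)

(1,3) (2,5) (3,7) (4,1) (5,4) (6,2) (7,8) (8,6)

Row 1: attacked by (3,7)→{5,7}; (4,1)→{1,4}; (8,6)→{6}. Safe: 2, 3, 8. Place at column 3.
Row 2: attacked by (1,3)→{2,3,4}; (3,7)→{6,7,8}; (4,1)→{1,3}; (8,6)→{6}. Safe: 5. Place at column 5.
Row 5: attacked by (1,3)→{3,7}; (2,5)→{2,5,8}; (3,7)→{5,7}; (4,1)→{1,2}; (8,6)→{3,6}. Safe: 4. Place at column 4.
Row 6: attacked by (1,3)→{3,8}; (2,5)→{1,5}; (3,7)→{4,7}; (4,1)→{1,3}; (5,4)→{3,4,5}; (8,6)→{4,6,8}. Safe: 2. Place at column 2.
Row 7: attacked by (1,3)→{3}; (2,5)→{5}; (3,7)→{3,7}; (4,1)→{1,4}; (5,4)→{2,4,6}; (6,2)→{1,2,3}; (8,6)→{5,6,7}. Safe: 8. Place at column 8.
Columns [3, 5, 7, 1, 4, 2, 8, 6], r−c [-2, -3, -4, 3, 1, 4, -1, 2], r+c [4, 7, 10, 5, 9, 8, 15, 14] are all distinct, so no two queens attack.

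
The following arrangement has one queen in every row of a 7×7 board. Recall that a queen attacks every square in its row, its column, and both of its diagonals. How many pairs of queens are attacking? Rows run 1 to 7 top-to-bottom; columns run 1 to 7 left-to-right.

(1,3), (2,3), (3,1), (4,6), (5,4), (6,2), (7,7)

Same column: (1,3)–(2,3) (column 3).
Same diagonal: (1,3)–(3,1) (|1−3| = |3−1| = 2); (1,3)–(4,6) (|1−4| = |3−6| = 3).
Total attacking pairs: 3.

3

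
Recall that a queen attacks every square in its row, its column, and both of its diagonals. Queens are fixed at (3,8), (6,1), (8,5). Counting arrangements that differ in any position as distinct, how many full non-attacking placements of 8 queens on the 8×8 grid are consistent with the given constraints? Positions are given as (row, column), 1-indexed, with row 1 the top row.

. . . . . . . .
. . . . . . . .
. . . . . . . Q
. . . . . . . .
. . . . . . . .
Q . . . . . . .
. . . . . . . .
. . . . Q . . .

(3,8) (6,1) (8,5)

2

Branch on row 1: col 2 → 0; col 3 → 1; col 4 → 1; col 7 → 0.
Sum: 0 + 1 + 1 + 0 = 2.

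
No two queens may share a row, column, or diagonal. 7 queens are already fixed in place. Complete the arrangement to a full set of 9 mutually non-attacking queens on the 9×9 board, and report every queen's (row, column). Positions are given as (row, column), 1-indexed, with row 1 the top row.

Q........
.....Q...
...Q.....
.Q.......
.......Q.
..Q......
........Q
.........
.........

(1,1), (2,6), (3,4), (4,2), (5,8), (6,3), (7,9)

(1,1) (2,6) (3,4) (4,2) (5,8) (6,3) (7,9) (8,7) (9,5)

Row 8: attacked by (1,1)→{1,8}; (2,6)→{6}; (3,4)→{4,9}; (4,2)→{2,6}; (5,8)→{5,8}; (6,3)→{1,3,5}; (7,9)→{8,9}. Safe: 7. Place at column 7.
Row 9: attacked by (1,1)→{1,9}; (2,6)→{6}; (3,4)→{4}; (4,2)→{2,7}; (5,8)→{4,8}; (6,3)→{3,6}; (7,9)→{7,9}; (8,7)→{6,7,8}. Safe: 5. Place at column 5.
Columns [1, 6, 4, 2, 8, 3, 9, 7, 5], r−c [0, -4, -1, 2, -3, 3, -2, 1, 4], r+c [2, 8, 7, 6, 13, 9, 16, 15, 14] are all distinct, so no two queens attack.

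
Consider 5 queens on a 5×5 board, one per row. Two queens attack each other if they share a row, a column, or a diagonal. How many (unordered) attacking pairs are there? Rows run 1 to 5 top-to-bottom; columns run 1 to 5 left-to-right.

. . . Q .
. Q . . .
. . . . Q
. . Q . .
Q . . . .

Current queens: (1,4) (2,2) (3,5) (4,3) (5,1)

0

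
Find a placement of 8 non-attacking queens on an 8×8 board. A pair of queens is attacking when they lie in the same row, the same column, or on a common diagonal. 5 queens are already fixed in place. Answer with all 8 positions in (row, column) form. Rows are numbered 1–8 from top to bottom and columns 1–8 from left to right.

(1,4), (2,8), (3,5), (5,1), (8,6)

(1,4) (2,8) (3,5) (4,3) (5,1) (6,7) (7,2) (8,6)

Row 4: attacked by (1,4)→{1,4,7}; (2,8)→{6,8}; (3,5)→{4,5,6}; (5,1)→{1,2}; (8,6)→{2,6}. Safe: 3. Place at column 3.
Row 6: attacked by (1,4)→{4}; (2,8)→{4,8}; (3,5)→{2,5,8}; (4,3)→{1,3,5}; (5,1)→{1,2}; (8,6)→{4,6,8}. Safe: 7. Place at column 7.
Row 7: attacked by (1,4)→{4}; (2,8)→{3,8}; (3,5)→{1,5}; (4,3)→{3,6}; (5,1)→{1,3}; (6,7)→{6,7,8}; (8,6)→{5,6,7}. Safe: 2. Place at column 2.
Columns [4, 8, 5, 3, 1, 7, 2, 6], r−c [-3, -6, -2, 1, 4, -1, 5, 2], r+c [5, 10, 8, 7, 6, 13, 9, 14] are all distinct, so no two queens attack.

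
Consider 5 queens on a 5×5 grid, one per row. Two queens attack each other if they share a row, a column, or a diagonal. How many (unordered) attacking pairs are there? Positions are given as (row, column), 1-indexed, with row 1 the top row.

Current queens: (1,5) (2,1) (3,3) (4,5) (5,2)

Same column: (1,5)–(4,5) (column 5).
Same diagonal: (1,5)–(3,3) (|1−3| = |5−3| = 2).
Total attacking pairs: 2.

2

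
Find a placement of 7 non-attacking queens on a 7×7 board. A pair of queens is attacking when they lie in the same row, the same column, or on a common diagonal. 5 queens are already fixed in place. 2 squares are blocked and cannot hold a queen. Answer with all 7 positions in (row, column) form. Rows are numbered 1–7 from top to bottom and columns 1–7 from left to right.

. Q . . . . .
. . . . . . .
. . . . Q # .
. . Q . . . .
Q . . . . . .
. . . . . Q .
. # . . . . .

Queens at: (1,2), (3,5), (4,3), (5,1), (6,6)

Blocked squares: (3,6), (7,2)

Row 2: attacked by (1,2)→{1,2,3}; (3,5)→{4,5,6}; (4,3)→{1,3,5}; (5,1)→{1,4}; (6,6)→{2,6}. Safe: 7. Place at column 7.
Row 7: attacked by (1,2)→{2}; (2,7)→{2,7}; (3,5)→{1,5}; (4,3)→{3,6}; (5,1)→{1,3}; (6,6)→{5,6,7}. Blocked: 2. Safe: 4. Place at column 4.
Columns [2, 7, 5, 3, 1, 6, 4], r−c [-1, -5, -2, 1, 4, 0, 3], r+c [3, 9, 8, 7, 6, 12, 11] are all distinct, so no two queens attack.

(1,2) (2,7) (3,5) (4,3) (5,1) (6,6) (7,4)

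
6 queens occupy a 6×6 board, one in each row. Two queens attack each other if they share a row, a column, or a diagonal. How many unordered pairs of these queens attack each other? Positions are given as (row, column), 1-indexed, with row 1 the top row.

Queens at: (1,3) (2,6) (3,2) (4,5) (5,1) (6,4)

0

All columns are distinct and no two queens satisfy |Δrow| = |Δcol|, so no pair attacks.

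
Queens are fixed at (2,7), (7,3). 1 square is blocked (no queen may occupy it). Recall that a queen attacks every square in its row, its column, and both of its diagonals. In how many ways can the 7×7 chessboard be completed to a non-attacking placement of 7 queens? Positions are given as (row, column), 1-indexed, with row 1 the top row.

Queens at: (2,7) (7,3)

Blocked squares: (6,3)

2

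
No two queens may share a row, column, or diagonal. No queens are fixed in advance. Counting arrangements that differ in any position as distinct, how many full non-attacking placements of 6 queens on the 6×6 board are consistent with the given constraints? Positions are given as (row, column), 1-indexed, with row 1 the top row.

Branch on row 1: col 1 → 0; col 2 → 1; col 3 → 1; col 4 → 1; col 5 → 1; col 6 → 0.
Sum: 0 + 1 + 1 + 1 + 1 + 0 = 4.
(This is the classic 6-queens count.)

4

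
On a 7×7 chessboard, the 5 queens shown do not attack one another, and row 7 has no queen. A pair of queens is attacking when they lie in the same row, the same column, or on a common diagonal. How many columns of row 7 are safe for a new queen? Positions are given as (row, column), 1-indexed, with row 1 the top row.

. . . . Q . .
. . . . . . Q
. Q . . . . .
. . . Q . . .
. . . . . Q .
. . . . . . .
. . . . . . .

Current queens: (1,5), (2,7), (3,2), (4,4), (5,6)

(1,5) attacks row 7 at column 5.
(2,7) attacks row 7 at column 7 and diagonals 2.
(3,2) attacks row 7 at column 2 and diagonals 6.
(4,4) attacks row 7 at column 4 and diagonals 1, 7.
(5,6) attacks row 7 at column 6 and diagonals 4.
Attacked columns: {1, 2, 4, 5, 6, 7}. Safe: {3}.

1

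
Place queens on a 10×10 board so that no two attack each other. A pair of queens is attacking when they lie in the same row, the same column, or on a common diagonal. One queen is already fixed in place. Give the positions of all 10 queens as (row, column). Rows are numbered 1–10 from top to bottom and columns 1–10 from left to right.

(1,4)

(1,4) (2,8) (3,5) (4,3) (5,10) (6,7) (7,2) (8,6) (9,9) (10,1)

Row 2: attacked by (1,4)→{3,4,5}. Safe: 1, 2, 6, 7, 8, 9, 10. Place at column 8.
Row 3: attacked by (1,4)→{2,4,6}; (2,8)→{7,8,9}. Safe: 1, 3, 5, 10. Place at column 5.
Row 4: attacked by (1,4)→{1,4,7}; (2,8)→{6,8,10}; (3,5)→{4,5,6}. Safe: 2, 3, 9. Place at column 3.
Row 5: attacked by (1,4)→{4,8}; (2,8)→{5,8}; (3,5)→{3,5,7}; (4,3)→{2,3,4}. Safe: 1, 6, 9, 10. Place at column 10.
Row 6: attacked by (1,4)→{4,9}; (2,8)→{4,8}; (3,5)→{2,5,8}; (4,3)→{1,3,5}; (5,10)→{9,10}. Safe: 6, 7. Place at column 7.
Row 7: attacked by (1,4)→{4,10}; (2,8)→{3,8}; (3,5)→{1,5,9}; (4,3)→{3,6}; (5,10)→{8,10}; (6,7)→{6,7,8}. Safe: 2. Place at column 2.
Row 8: attacked by (1,4)→{4}; (2,8)→{2,8}; (3,5)→{5,10}; (4,3)→{3,7}; (5,10)→{7,10}; (6,7)→{5,7,9}; (7,2)→{1,2,3}. Safe: 6. Place at column 6.
Row 9: attacked by (1,4)→{4}; (2,8)→{1,8}; (3,5)→{5}; (4,3)→{3,8}; (5,10)→{6,10}; (6,7)→{4,7,10}; (7,2)→{2,4}; (8,6)→{5,6,7}. Safe: 9. Place at column 9.
Row 10: attacked by (1,4)→{4}; (2,8)→{8}; (3,5)→{5}; (4,3)→{3,9}; (5,10)→{5,10}; (6,7)→{3,7}; (7,2)→{2,5}; (8,6)→{4,6,8}; (9,9)→{8,9,10}. Safe: 1. Place at column 1.
Columns [4, 8, 5, 3, 10, 7, 2, 6, 9, 1], r−c [-3, -6, -2, 1, -5, -1, 5, 2, 0, 9], r+c [5, 10, 8, 7, 15, 13, 9, 14, 18, 11] are all distinct, so no two queens attack.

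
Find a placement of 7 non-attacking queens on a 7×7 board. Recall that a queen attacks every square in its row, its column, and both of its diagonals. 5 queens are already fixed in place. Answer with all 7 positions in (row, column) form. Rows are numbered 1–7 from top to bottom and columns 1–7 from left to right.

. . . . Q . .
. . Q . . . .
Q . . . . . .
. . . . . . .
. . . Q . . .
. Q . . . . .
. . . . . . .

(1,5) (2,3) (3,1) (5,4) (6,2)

(1,5) (2,3) (3,1) (4,6) (5,4) (6,2) (7,7)

Row 4: attacked by (1,5)→{2,5}; (2,3)→{1,3,5}; (3,1)→{1,2}; (5,4)→{3,4,5}; (6,2)→{2,4}. Safe: 6, 7. Place at column 6.
Row 7: attacked by (1,5)→{5}; (2,3)→{3}; (3,1)→{1,5}; (4,6)→{3,6}; (5,4)→{2,4,6}; (6,2)→{1,2,3}. Safe: 7. Place at column 7.
Columns [5, 3, 1, 6, 4, 2, 7], r−c [-4, -1, 2, -2, 1, 4, 0], r+c [6, 5, 4, 10, 9, 8, 14] are all distinct, so no two queens attack.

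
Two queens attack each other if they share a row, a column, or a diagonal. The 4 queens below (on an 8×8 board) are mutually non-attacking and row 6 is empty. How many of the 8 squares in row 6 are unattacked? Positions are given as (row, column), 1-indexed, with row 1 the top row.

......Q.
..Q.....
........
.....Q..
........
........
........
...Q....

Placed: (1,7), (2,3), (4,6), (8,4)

2

(1,7) attacks row 6 at column 7 and diagonals 2.
(2,3) attacks row 6 at column 3 and diagonals 7.
(4,6) attacks row 6 at column 6 and diagonals 4, 8.
(8,4) attacks row 6 at column 4 and diagonals 2, 6.
Attacked columns: {2, 3, 4, 6, 7, 8}. Safe: {1, 5}.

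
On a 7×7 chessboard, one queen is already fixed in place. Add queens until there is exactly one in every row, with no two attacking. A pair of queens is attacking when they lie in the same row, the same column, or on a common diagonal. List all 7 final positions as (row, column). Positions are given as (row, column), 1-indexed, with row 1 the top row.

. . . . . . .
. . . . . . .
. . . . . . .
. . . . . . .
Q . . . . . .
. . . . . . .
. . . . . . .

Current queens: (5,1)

(1,6) (2,3) (3,7) (4,4) (5,1) (6,5) (7,2)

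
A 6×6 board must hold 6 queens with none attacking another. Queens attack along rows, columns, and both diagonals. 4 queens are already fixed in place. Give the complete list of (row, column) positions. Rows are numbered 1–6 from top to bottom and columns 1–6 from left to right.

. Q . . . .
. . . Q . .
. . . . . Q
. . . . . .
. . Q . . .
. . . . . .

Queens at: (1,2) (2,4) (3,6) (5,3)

(1,2) (2,4) (3,6) (4,1) (5,3) (6,5)

Row 4: attacked by (1,2)→{2,5}; (2,4)→{2,4,6}; (3,6)→{5,6}; (5,3)→{2,3,4}. Safe: 1. Place at column 1.
Row 6: attacked by (1,2)→{2}; (2,4)→{4}; (3,6)→{3,6}; (4,1)→{1,3}; (5,3)→{2,3,4}. Safe: 5. Place at column 5.
Columns [2, 4, 6, 1, 3, 5], r−c [-1, -2, -3, 3, 2, 1], r+c [3, 6, 9, 5, 8, 11] are all distinct, so no two queens attack.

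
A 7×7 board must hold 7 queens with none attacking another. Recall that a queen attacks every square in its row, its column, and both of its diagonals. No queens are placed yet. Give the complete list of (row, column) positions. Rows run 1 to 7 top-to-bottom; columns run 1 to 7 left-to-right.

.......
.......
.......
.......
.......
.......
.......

Row 1: Safe: 1, 2, 3, 4, 5, 6, 7. Place at column 6.
Row 2: attacked by (1,6)→{5,6,7}. Safe: 1, 2, 3, 4. Place at column 3.
Row 3: attacked by (1,6)→{4,6}; (2,3)→{2,3,4}. Safe: 1, 5, 7. Place at column 5.
Row 4: attacked by (1,6)→{3,6}; (2,3)→{1,3,5}; (3,5)→{4,5,6}. Safe: 2, 7. Place at column 7.
Row 5: attacked by (1,6)→{2,6}; (2,3)→{3,6}; (3,5)→{3,5,7}; (4,7)→{6,7}. Safe: 1, 4. Place at column 1.
Row 6: attacked by (1,6)→{1,6}; (2,3)→{3,7}; (3,5)→{2,5}; (4,7)→{5,7}; (5,1)→{1,2}. Safe: 4. Place at column 4.
Row 7: attacked by (1,6)→{6}; (2,3)→{3}; (3,5)→{1,5}; (4,7)→{4,7}; (5,1)→{1,3}; (6,4)→{3,4,5}. Safe: 2. Place at column 2.
Columns [6, 3, 5, 7, 1, 4, 2], r−c [-5, -1, -2, -3, 4, 2, 5], r+c [7, 5, 8, 11, 6, 10, 9] are all distinct, so no two queens attack.

(1,6) (2,3) (3,5) (4,7) (5,1) (6,4) (7,2)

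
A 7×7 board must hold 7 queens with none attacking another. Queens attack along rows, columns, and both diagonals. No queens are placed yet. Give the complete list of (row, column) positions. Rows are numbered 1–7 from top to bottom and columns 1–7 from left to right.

Row 1: Safe: 1, 2, 3, 4, 5, 6, 7. Place at column 7.
Row 2: attacked by (1,7)→{6,7}. Safe: 1, 2, 3, 4, 5. Place at column 3.
Row 3: attacked by (1,7)→{5,7}; (2,3)→{2,3,4}. Safe: 1, 6. Place at column 6.
Row 4: attacked by (1,7)→{4,7}; (2,3)→{1,3,5}; (3,6)→{5,6,7}. Safe: 2. Place at column 2.
Row 5: attacked by (1,7)→{3,7}; (2,3)→{3,6}; (3,6)→{4,6}; (4,2)→{1,2,3}. Safe: 5. Place at column 5.
Row 6: attacked by (1,7)→{2,7}; (2,3)→{3,7}; (3,6)→{3,6}; (4,2)→{2,4}; (5,5)→{4,5,6}. Safe: 1. Place at column 1.
Row 7: attacked by (1,7)→{1,7}; (2,3)→{3}; (3,6)→{2,6}; (4,2)→{2,5}; (5,5)→{3,5,7}; (6,1)→{1,2}. Safe: 4. Place at column 4.
Columns [7, 3, 6, 2, 5, 1, 4], r−c [-6, -1, -3, 2, 0, 5, 3], r+c [8, 5, 9, 6, 10, 7, 11] are all distinct, so no two queens attack.

(1,7) (2,3) (3,6) (4,2) (5,5) (6,1) (7,4)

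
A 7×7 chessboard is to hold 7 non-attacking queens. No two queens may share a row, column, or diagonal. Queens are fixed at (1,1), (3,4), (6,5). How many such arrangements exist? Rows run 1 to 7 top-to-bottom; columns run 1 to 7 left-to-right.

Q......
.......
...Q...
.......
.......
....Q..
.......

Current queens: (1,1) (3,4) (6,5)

Branch on row 2: col 6 → 1; col 7 → 0.
Sum: 1 + 0 = 1.

1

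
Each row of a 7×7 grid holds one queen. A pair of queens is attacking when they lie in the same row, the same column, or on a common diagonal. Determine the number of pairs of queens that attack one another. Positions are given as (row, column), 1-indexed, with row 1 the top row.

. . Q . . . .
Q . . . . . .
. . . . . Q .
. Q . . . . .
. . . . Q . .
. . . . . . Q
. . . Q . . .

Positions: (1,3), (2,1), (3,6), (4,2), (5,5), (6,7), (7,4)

All columns are distinct and no two queens satisfy |Δrow| = |Δcol|, so no pair attacks.

0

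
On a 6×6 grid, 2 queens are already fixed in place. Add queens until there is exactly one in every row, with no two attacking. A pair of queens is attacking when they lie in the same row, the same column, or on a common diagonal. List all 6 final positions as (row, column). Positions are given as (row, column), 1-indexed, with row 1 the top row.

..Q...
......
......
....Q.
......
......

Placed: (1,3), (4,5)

(1,3) (2,6) (3,2) (4,5) (5,1) (6,4)

Row 2: attacked by (1,3)→{2,3,4}; (4,5)→{3,5}. Safe: 1, 6. Place at column 6.
Row 3: attacked by (1,3)→{1,3,5}; (2,6)→{5,6}; (4,5)→{4,5,6}. Safe: 2. Place at column 2.
Row 5: attacked by (1,3)→{3}; (2,6)→{3,6}; (3,2)→{2,4}; (4,5)→{4,5,6}. Safe: 1. Place at column 1.
Row 6: attacked by (1,3)→{3}; (2,6)→{2,6}; (3,2)→{2,5}; (4,5)→{3,5}; (5,1)→{1,2}. Safe: 4. Place at column 4.
Columns [3, 6, 2, 5, 1, 4], r−c [-2, -4, 1, -1, 4, 2], r+c [4, 8, 5, 9, 6, 10] are all distinct, so no two queens attack.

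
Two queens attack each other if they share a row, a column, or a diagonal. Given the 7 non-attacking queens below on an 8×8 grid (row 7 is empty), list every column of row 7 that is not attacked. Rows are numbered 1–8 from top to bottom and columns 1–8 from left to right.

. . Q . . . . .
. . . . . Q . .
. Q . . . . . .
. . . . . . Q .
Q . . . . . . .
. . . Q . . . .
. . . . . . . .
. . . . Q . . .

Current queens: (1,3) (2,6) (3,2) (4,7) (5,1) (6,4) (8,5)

(1,3) attacks row 7 at column 3.
(2,6) attacks row 7 at column 6 and diagonals 1.
(3,2) attacks row 7 at column 2 and diagonals 6.
(4,7) attacks row 7 at column 7 and diagonals 4.
(5,1) attacks row 7 at column 1 and diagonals 3.
(6,4) attacks row 7 at column 4 and diagonals 3, 5.
(8,5) attacks row 7 at column 5 and diagonals 4, 6.
Attacked columns: {1, 2, 3, 4, 5, 6, 7}. Safe: {8}.

columns 8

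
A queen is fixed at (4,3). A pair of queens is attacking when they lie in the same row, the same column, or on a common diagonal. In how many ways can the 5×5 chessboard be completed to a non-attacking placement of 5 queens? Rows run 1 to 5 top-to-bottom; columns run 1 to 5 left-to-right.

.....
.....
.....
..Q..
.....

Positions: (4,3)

2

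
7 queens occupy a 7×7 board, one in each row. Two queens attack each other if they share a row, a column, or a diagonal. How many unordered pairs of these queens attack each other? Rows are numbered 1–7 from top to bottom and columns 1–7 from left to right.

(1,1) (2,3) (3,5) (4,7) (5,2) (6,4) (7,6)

0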